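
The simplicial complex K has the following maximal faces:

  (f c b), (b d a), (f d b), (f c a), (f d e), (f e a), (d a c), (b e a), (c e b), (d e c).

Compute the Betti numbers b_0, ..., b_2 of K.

b_0 = 1, b_1 = 0, b_2 = 0.

We work with the vertex ordering a < b < c < d < e < f. The simplices of K, each written with vertices in increasing order, are:

  0-simplices (6): a, b, c, d, e, f
  1-simplices (15): ab, ac, ad, ae, af, bc, bd, be, bf, cd, ce, cf, de, df, ef
  2-simplices (10): abd, abe, acd, acf, aef, bce, bcf, bdf, cde, def

giving chain groups C_0 ≅ Z^6, C_1 ≅ Z^15, C_2 ≅ Z^10.

Boundary ∂_1: C_1 → C_0 sends each edge [p,q] (with p < q) to q − p.
The resulting 6×15 matrix has rank 5, and its Smith normal form has invariant factors (1,1,1,1,1).

Boundary ∂_2: C_2 → C_1 acts by ∂[p,q,r] = [q,r] − [p,r] + [p,q]. For instance
  ∂acd = cd − ad + ac,
  ∂aef = ef − af + ae.
This gives a 15×10 integer matrix of rank 10; reducing to Smith normal form yields diagonal entries (1,1,1,1,1,1,1,1,1,2).

Computing H_k = (kernel of ∂_k) / (image of ∂_{k+1}):

  H_0: rank C_0 − rank ∂_1 = 6 − 5 = 1, and the invariant factors of ∂_1 are all 1, so H_0 = Z.
  H_1: rank ker ∂_1 − rank ∂_2 = (15 − 5) − 10 = 0, and ∂_2 has invariant factor 2 > 1, so H_1 = Z_2.
  H_2: rank ker ∂_2 − rank ∂_3 = (10 − 10) − 0 = 0, and there is no ∂_3, so H_2 = 0.

As a check, the Euler characteristic is 6 − 15 + 10 = 1, which agrees with 1 − 0 + 0 = 1.
(K is a triangulation of the real projective plane RP^2.)

Hence the Betti numbers are b_0 = 1, b_1 = 0, b_2 = 0.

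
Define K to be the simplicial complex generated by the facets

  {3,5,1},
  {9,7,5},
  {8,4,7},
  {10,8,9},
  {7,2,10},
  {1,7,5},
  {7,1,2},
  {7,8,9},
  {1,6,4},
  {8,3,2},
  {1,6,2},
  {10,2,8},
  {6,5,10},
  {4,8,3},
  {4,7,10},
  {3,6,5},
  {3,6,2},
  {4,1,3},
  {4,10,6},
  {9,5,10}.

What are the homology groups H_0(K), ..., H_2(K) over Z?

H_0 ≅ Z,  H_1 ≅ Z ⊕ Z/2,  H_2 = 0.

Order the vertices as 1 < 2 < 3 < 4 < 5 < 6 < 7 < 8 < 9 < 10. Listing each simplex with vertices in this order, K has dimension 2 with simplices:

  0-simplices (10): [1], [2], [3], [4], [5], [6], [7], [8], [9], [10]
  1-simplices (30): (30 of them)
  2-simplices (20): (20 of them)

giving chain groups C_0 ≅ Z^10, C_1 ≅ Z^30, C_2 ≅ Z^20.

∂_1: C_1 → C_0 sends each edge [p,q] (with p < q) to q − p.
The 10×30 boundary matrix has rank 9 and Smith normal form diag(1,1,1,1,1,1,1,1,1).

∂_2: C_2 → C_1 maps a triangle to the signed sum of its edges. For instance
  ∂[1,3,4] = [3,4] − [1,4] + [1,3],
  ∂[2,8,10] = [8,10] − [2,10] + [2,8].
As a 30×20 matrix over Z this has rank 20, with invariant factors (1,1,1,1,1,1,1,1,1,1,1,1,1,1,1,1,1,1,1,2).

Reading off H_k = ker ∂_k / im ∂_{k+1}:

  H_0: rank C_0 − rank ∂_1 = 10 − 9 = 1, and the invariant factors of ∂_1 are all 1, so H_0 = Z.
  H_1: rank ker ∂_1 − rank ∂_2 = (30 − 9) − 20 = 1, and ∂_2 has invariant factor 2 > 1, so H_1 = Z ⊕ Z/2.
  H_2: rank ker ∂_2 − rank ∂_3 = (20 − 20) − 0 = 0, and there is no ∂_3, so H_2 = 0.

As a check, the Euler characteristic is 10 − 30 + 20 = 0, which agrees with 1 − 1 + 0 = 0.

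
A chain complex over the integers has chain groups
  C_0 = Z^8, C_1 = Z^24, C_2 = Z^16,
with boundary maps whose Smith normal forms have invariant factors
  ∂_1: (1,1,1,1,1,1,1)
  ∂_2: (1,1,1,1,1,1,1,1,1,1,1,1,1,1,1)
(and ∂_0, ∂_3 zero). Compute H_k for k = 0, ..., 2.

H_0 = Z,  H_1 = Z^2,  H_2 = Z.

H_0: b_0 = 8 − 0 − 7 = 1; torsion from ∂_1 factors > 1: none. So H_0 = Z.
H_1: b_1 = 24 − 7 − 15 = 2; torsion from ∂_2 factors > 1: none. So H_1 = Z^2.
H_2: b_2 = 16 − 15 − 0 = 1; torsion from ∂_3 factors > 1: none. So H_2 = Z.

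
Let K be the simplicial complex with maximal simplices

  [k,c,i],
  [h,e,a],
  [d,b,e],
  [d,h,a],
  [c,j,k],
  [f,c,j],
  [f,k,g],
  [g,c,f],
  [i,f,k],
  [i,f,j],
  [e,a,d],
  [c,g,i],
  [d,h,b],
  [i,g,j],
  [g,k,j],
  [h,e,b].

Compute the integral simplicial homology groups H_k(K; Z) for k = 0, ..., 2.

We work with the vertex ordering a < b < c < d < e < f < g < h < i < j < k. The simplices of K, each written with vertices in increasing order, are:

  0-simplices (11): a, b, c, d, e, f, g, h, i, j, k
  1-simplices (24): ad, ae, ah, bd, be, bh, cf, cg, ci, cj, ck, de, dh, eh, fg, fi, fj, fk, gi, gj, gk, ij, ik, jk
  2-simplices (16): ade, adh, aeh, bde, bdh, beh, cfg, cfj, cgi, cik, cjk, fgk, fij, fik, gij, gjk

so the chain groups are C_0 ≅ Z^11, C_1 ≅ Z^24, C_2 ≅ Z^16.

Boundary ∂_1: C_1 → C_0 is given by ∂[p,q] = [q] − [p].
The resulting 11×24 matrix has rank 9, and its Smith normal form has invariant factors (1,1,1,1,1,1,1,1,1).

Boundary ∂_2: C_2 → C_1 sends each 2-simplex [p,q,r] to [q,r] − [p,r] + [p,q]. For instance
  ∂bdh = dh − bh + bd,
  ∂fgk = gk − fk + fg.
The resulting 24×16 matrix has rank 15, and its Smith normal form has invariant factors (1,1,1,1,1,1,1,1,1,1,1,1,1,1,2).

Computing H_k = (kernel of ∂_k) / (image of ∂_{k+1}):

  H_0: rank C_0 − rank ∂_1 = 11 − 9 = 2, and the invariant factors of ∂_1 are all 1, so H_0 = Z^2.
  H_1: rank ker ∂_1 − rank ∂_2 = (24 − 9) − 15 = 0, and ∂_2 has invariant factor 2 > 1, so H_1 = Z_2.
  H_2: rank ker ∂_2 − rank ∂_3 = (16 − 15) − 0 = 1, and there is no ∂_3, so H_2 = Z.

(K is a triangulation of the disjoint union of the real projective plane RP^2 and the 2-sphere S^2.)

H_0 = Z^2,  H_1 = Z_2,  H_2 = Z.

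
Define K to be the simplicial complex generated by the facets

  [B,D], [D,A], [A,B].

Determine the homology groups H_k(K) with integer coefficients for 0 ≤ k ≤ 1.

H_0 = Z,  H_1 = Z.

Fix the vertex order A < B < D and write every simplex with vertices in increasing order. Then dim K = 1 and the simplices of K are:

  0-simplices (3): A, B, D
  1-simplices (3): AB, AD, BD

Hence C_0 ≅ Z^3, C_1 ≅ Z^3.

∂_1: C_1 → C_0 maps an edge to its endpoints' difference, ∂[p,q] = q − p. For instance
  ∂AD = D − A.
The resulting 3×3 matrix has rank 2, and its Smith normal form has invariant factors (1,1).

From H_k ≅ ker(∂_k) / im(∂_{k+1}) we obtain:

  H_0: rank C_0 − rank ∂_1 = 3 − 2 = 1, and the invariant factors of ∂_1 are all 1, so H_0 ≅ Z.
  H_1: rank ker ∂_1 − rank ∂_2 = (3 − 2) − 0 = 1, and there is no ∂_2, so H_1 ≅ Z.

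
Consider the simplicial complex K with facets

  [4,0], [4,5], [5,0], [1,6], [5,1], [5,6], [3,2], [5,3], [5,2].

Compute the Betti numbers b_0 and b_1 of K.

Fix the vertex order 0 < 1 < 2 < 3 < 4 < 5 < 6 and write every simplex with vertices in increasing order. Then dim K = 1 and the simplices of K are:

  0-simplices (7): [0], [1], [2], [3], [4], [5], [6]
  1-simplices (9): [0,4], [0,5], [1,5], [1,6], [2,3], [2,5], [3,5], [4,5], [5,6]

Hence C_0 ≅ Z^7, C_1 ≅ Z^9.

Boundary ∂_1: C_1 → C_0 is given by ∂[p,q] = [q] − [p]. For instance
  ∂[1,6] = [6] − [1].
As a 7×9 matrix over Z this has rank 6, with invariant factors (1,1,1,1,1,1).

Computing H_k = (kernel of ∂_k) / (image of ∂_{k+1}):

  H_0: rank C_0 − rank ∂_1 = 7 − 6 = 1, and the invariant factors of ∂_1 are all 1, so H_0 ≅ Z.
  H_1: rank ker ∂_1 − rank ∂_2 = (9 − 6) − 0 = 3, and there is no ∂_2, so H_1 ≅ Z^3.

Hence the Betti numbers are b_0 = 1, b_1 = 3.

b_0 = 1, b_1 = 3.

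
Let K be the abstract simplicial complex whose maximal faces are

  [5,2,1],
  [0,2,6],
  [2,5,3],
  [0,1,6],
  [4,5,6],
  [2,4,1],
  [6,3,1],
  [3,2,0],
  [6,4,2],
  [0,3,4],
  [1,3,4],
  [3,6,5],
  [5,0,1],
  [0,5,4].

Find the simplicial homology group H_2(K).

Fix the vertex order 0 < 1 < 2 < 3 < 4 < 5 < 6 and write every simplex with vertices in increasing order. Then dim K = 2 and the simplices of K are:

  0-simplices (7): [0], [1], [2], [3], [4], [5], [6]
  1-simplices (21): [0,1], [0,2], [0,3], [0,4], [0,5], [0,6], [1,2], [1,3], [1,4], [1,5], [1,6], [2,3], [2,4], [2,5], [2,6], [3,4], [3,5], [3,6], [4,5], [4,6], [5,6]
  2-simplices (14): [0,1,5], [0,1,6], [0,2,3], [0,2,6], [0,3,4], [0,4,5], [1,2,4], [1,2,5], [1,3,4], [1,3,6], [2,3,5], [2,4,6], [3,5,6], [4,5,6]

giving chain groups C_0 ≅ Z^7, C_1 ≅ Z^21, C_2 ≅ Z^14.

∂_1: C_1 → C_0 is given by ∂[p,q] = [q] − [p].
The resulting 7×21 matrix has rank 6, and its Smith normal form has invariant factors (1,1,1,1,1,1).

The boundary map ∂_2: C_2 → C_1 acts by ∂[p,q,r] = [q,r] − [p,r] + [p,q]. For instance
  ∂[0,1,5] = [1,5] − [0,5] + [0,1],
  ∂[2,3,5] = [3,5] − [2,5] + [2,3].
As a 21×14 matrix over Z this has rank 13, with invariant factors (1,1,1,1,1,1,1,1,1,1,1,1,1).

Reading off H_k = ker ∂_k / im ∂_{k+1}:

  H_2: rank ker ∂_2 − rank ∂_3 = (14 − 13) − 0 = 1, and there is no ∂_3, so H_2 = Z.

H_2 = Z.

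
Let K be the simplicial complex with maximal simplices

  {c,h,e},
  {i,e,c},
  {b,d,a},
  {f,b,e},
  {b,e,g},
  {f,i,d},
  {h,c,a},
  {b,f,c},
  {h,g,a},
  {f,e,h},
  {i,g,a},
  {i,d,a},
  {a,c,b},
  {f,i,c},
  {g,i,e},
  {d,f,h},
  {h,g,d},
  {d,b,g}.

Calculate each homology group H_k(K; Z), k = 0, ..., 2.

K has 9 vertices, 27 edges, 18 triangles.
rank ∂_0 = 0, rank ∂_1 = 8 ⇒ b_0 = 9 − 0 − 8 = 1; all invariant factors of ∂_1 are 1 so no torsion. So H_0 ≅ Z.
rank ∂_1 = 8, rank ∂_2 = 18 ⇒ b_1 = 27 − 8 − 18 = 1; ∂_2 has invariant factor(s) [2] giving torsion. So H_1 ≅ Z ⊕ Z_2.
rank ∂_2 = 18, rank ∂_3 = 0 ⇒ b_2 = 18 − 18 − 0 = 0. So H_2 ≅ 0.

H_0 ≅ Z,  H_1 ≅ Z ⊕ Z_2,  H_2 = 0.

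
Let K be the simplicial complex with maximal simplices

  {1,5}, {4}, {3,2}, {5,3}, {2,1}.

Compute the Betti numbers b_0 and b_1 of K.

b_0 = 2, b_1 = 1.

Take the total order 1 < 2 < 3 < 4 < 5 on the vertex set. Then K (dimension 1) consists of the simplices:

  0-simplices (5): [1], [2], [3], [4], [5]
  1-simplices (4): [1,2], [1,5], [2,3], [3,5]

so the chain groups are C_0 ≅ Z^5, C_1 ≅ Z^4.

∂_1: C_1 → C_0 sends each edge [p,q] (with p < q) to q − p. For instance
  ∂[2,3] = [3] − [2].
This gives a 5×4 integer matrix of rank 3; reducing to Smith normal form yields diagonal entries (1,1,1).

Computing H_k = (kernel of ∂_k) / (image of ∂_{k+1}):

  H_0: rank C_0 − rank ∂_1 = 5 − 3 = 2, and the invariant factors of ∂_1 are all 1, so H_0 = Z^2.
  H_1: rank ker ∂_1 − rank ∂_2 = (4 − 3) − 0 = 1, and there is no ∂_2, so H_1 = Z.

Hence the Betti numbers are b_0 = 2, b_1 = 1.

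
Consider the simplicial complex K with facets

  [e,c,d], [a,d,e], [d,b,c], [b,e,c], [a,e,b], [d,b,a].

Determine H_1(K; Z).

We work with the vertex ordering a < b < c < d < e. The simplices of K, each written with vertices in increasing order, are:

  0-simplices (5): a, b, c, d, e
  1-simplices (9): ab, ad, ae, bc, bd, be, cd, ce, de
  2-simplices (6): abd, abe, ade, bcd, bce, cde

Hence C_0 ≅ Z^5, C_1 ≅ Z^9, C_2 ≅ Z^6.

Boundary ∂_1: C_1 → C_0 is given by ∂[p,q] = [q] − [p].
The 5×9 boundary matrix has rank 4 and Smith normal form diag(1,1,1,1).

Boundary ∂_2: C_2 → C_1 maps a triangle to the signed sum of its edges. For instance
  ∂bcd = cd − bd + bc,
  ∂bce = ce − be + bc.
The 9×6 boundary matrix has rank 5 and Smith normal form diag(1,1,1,1,1).

Reading off H_k = ker ∂_k / im ∂_{k+1}:

  H_1: rank ker ∂_1 − rank ∂_2 = (9 − 4) − 5 = 0, and the invariant factors of ∂_2 are all 1, so H_1 = 0.

H_1 ≅ 0.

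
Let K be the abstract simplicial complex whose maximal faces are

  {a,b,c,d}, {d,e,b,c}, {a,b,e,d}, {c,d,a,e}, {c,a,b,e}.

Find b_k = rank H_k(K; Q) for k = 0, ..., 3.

b_0 = 1, b_1 = 0, b_2 = 0, b_3 = 1.

We work with the vertex ordering a < b < c < d < e. The simplices of K, each written with vertices in increasing order, are:

  0-simplices (5): a, b, c, d, e
  1-simplices (10): ab, ac, ad, ae, bc, bd, be, cd, ce, de
  2-simplices (10): abc, abd, abe, acd, ace, ade, bcd, bce, bde, cde
  3-simplices (5): abcd, abce, abde, acde, bcde

so the chain groups are C_0 ≅ Z^5, C_1 ≅ Z^10, C_2 ≅ Z^10, C_3 ≅ Z^5.

The boundary map ∂_1: C_1 → C_0 is given by ∂[p,q] = [q] − [p].
The resulting 5×10 matrix has rank 4, and its Smith normal form has invariant factors (1,1,1,1).

The boundary map ∂_2: C_2 → C_1 maps a triangle to the signed sum of its edges. For instance
  ∂abe = be − ae + ab,
  ∂ade = de − ae + ad.
As a 10×10 matrix over Z this has rank 6, with invariant factors (1,1,1,1,1,1).

∂_3: C_3 → C_2 sends each 3-simplex σ to the alternating sum Σ_i (−1)^i (σ with its i-th vertex removed). For instance
  ∂abde = bde − ade + abe − abd,
  ∂acde = cde − ade + ace − acd.
The 10×5 boundary matrix has rank 4 and Smith normal form diag(1,1,1,1).

From H_k ≅ ker(∂_k) / im(∂_{k+1}) we obtain:

  H_0: rank C_0 − rank ∂_1 = 5 − 4 = 1, and the invariant factors of ∂_1 are all 1, so H_0 = Z.
  H_1: rank ker ∂_1 − rank ∂_2 = (10 − 4) − 6 = 0, and the invariant factors of ∂_2 are all 1, so H_1 = 0.
  H_2: rank ker ∂_2 − rank ∂_3 = (10 − 6) − 4 = 0, and the invariant factors of ∂_3 are all 1, so H_2 = 0.
  H_3: rank ker ∂_3 − rank ∂_4 = (5 − 4) − 0 = 1, and there is no ∂_4, so H_3 = Z.

As a check, the Euler characteristic is 5 − 10 + 10 − 5 = 0, which agrees with 1 − 0 + 0 − 1 = 0.

Hence the Betti numbers are b_0 = 1, b_1 = 0, b_2 = 0, b_3 = 1.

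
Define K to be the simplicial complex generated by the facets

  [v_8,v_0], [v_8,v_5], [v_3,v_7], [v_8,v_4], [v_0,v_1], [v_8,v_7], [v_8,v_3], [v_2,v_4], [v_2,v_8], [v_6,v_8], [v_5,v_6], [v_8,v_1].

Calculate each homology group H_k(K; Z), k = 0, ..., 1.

K has 9 vertices, 12 edges.
rank ∂_0 = 0, rank ∂_1 = 8 ⇒ b_0 = 9 − 0 − 8 = 1; all invariant factors of ∂_1 are 1 so no torsion. So H_0 = Z.
rank ∂_1 = 8, rank ∂_2 = 0 ⇒ b_1 = 12 − 8 − 0 = 4. So H_1 = Z^4.

H_0 ≅ Z,  H_1 ≅ Z^4.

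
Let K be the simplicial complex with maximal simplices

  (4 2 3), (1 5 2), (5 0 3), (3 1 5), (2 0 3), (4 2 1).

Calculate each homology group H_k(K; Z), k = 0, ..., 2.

H_0 = Z,  H_1 = Z,  H_2 = 0.

Fix the vertex order 0 < 1 < 2 < 3 < 4 < 5 and write every simplex with vertices in increasing order. Then dim K = 2 and the simplices of K are:

  0-simplices (6): [0], [1], [2], [3], [4], [5]
  1-simplices (12): [0,2], [0,3], [0,5], [1,2], [1,3], [1,4], [1,5], [2,3], [2,4], [2,5], [3,4], [3,5]
  2-simplices (6): [0,2,3], [0,3,5], [1,2,4], [1,2,5], [1,3,5], [2,3,4]

so the chain groups are C_0 ≅ Z^6, C_1 ≅ Z^12, C_2 ≅ Z^6.

∂_1: C_1 → C_0 is given by ∂[p,q] = [q] − [p].
The 6×12 boundary matrix has rank 5 and Smith normal form diag(1,1,1,1,1).

The boundary map ∂_2: C_2 → C_1 maps a triangle to the signed sum of its edges. For instance
  ∂[0,3,5] = [3,5] − [0,5] + [0,3],
  ∂[1,2,4] = [2,4] − [1,4] + [1,2].
The resulting 12×6 matrix has rank 6, and its Smith normal form has invariant factors (1,1,1,1,1,1).

Reading off H_k = ker ∂_k / im ∂_{k+1}:

  H_0: rank C_0 − rank ∂_1 = 6 − 5 = 1, and the invariant factors of ∂_1 are all 1, so H_0 ≅ Z.
  H_1: rank ker ∂_1 − rank ∂_2 = (12 − 5) − 6 = 1, and the invariant factors of ∂_2 are all 1, so H_1 ≅ Z.
  H_2: rank ker ∂_2 − rank ∂_3 = (6 − 6) − 0 = 0, and there is no ∂_3, so H_2 ≅ 0.

As a check, the Euler characteristic is 6 − 12 + 6 = 0, which agrees with 1 − 1 + 0 = 0.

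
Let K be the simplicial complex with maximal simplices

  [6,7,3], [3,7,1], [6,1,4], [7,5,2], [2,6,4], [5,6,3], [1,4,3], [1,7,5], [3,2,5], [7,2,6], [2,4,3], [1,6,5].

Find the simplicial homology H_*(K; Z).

Fix the vertex order 1 < 2 < 3 < 4 < 5 < 6 < 7 and write every simplex with vertices in increasing order. Then dim K = 2 and the simplices of K are:

  0-simplices (7): [1], [2], [3], [4], [5], [6], [7]
  1-simplices (18): [1,3], [1,4], [1,5], [1,6], [1,7], [2,3], [2,4], [2,5], [2,6], [2,7], [3,4], [3,5], [3,6], [3,7], [4,6], [5,6], [5,7], [6,7]
  2-simplices (12): [1,3,4], [1,3,7], [1,4,6], [1,5,6], [1,5,7], [2,3,4], [2,3,5], [2,4,6], [2,5,7], [2,6,7], [3,5,6], [3,6,7]

Hence C_0 ≅ Z^7, C_1 ≅ Z^18, C_2 ≅ Z^12.

The boundary map ∂_1: C_1 → C_0 is given by ∂[p,q] = [q] − [p]. For instance
  ∂[1,6] = [6] − [1].
This gives a 7×18 integer matrix of rank 6; reducing to Smith normal form yields diagonal entries (1,1,1,1,1,1).

Boundary ∂_2: C_2 → C_1 sends each 2-simplex [p,q,r] to [q,r] − [p,r] + [p,q]. For instance
  ∂[1,5,7] = [5,7] − [1,7] + [1,5],
  ∂[1,3,7] = [3,7] − [1,7] + [1,3].
This gives a 18×12 integer matrix of rank 12; reducing to Smith normal form yields diagonal entries (1,1,1,1,1,1,1,1,1,1,1,2).

Reading off H_k = ker ∂_k / im ∂_{k+1}:

  H_0: rank C_0 − rank ∂_1 = 7 − 6 = 1, and the invariant factors of ∂_1 are all 1, so H_0 = Z.
  H_1: rank ker ∂_1 − rank ∂_2 = (18 − 6) − 12 = 0, and ∂_2 has invariant factor 2 > 1, so H_1 = Z/2.
  H_2: rank ker ∂_2 − rank ∂_3 = (12 − 12) − 0 = 0, and there is no ∂_3, so H_2 = 0.

H_0 = Z,  H_1 = Z/2,  H_2 = 0.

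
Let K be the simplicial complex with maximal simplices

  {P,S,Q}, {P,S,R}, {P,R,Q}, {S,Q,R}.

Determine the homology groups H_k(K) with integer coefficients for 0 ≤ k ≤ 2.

Take the total order P < Q < R < S on the vertex set. Then K (dimension 2) consists of the simplices:

  0-simplices (4): P, Q, R, S
  1-simplices (6): PQ, PR, PS, QR, QS, RS
  2-simplices (4): PQR, PQS, PRS, QRS

giving chain groups C_0 ≅ Z^4, C_1 ≅ Z^6, C_2 ≅ Z^4.

Boundary ∂_1: C_1 → C_0 sends each edge [p,q] (with p < q) to q − p.
The 4×6 boundary matrix has rank 3 and Smith normal form diag(1,1,1).

∂_2: C_2 → C_1 acts by ∂[p,q,r] = [q,r] − [p,r] + [p,q]. For instance
  ∂QRS = RS − QS + QR,
  ∂PQR = QR − PR + PQ.
The 6×4 boundary matrix has rank 3 and Smith normal form diag(1,1,1).

From H_k ≅ ker(∂_k) / im(∂_{k+1}) we obtain:

  H_0: rank C_0 − rank ∂_1 = 4 − 3 = 1, and the invariant factors of ∂_1 are all 1, so H_0 = Z.
  H_1: rank ker ∂_1 − rank ∂_2 = (6 − 3) − 3 = 0, and the invariant factors of ∂_2 are all 1, so H_1 = 0.
  H_2: rank ker ∂_2 − rank ∂_3 = (4 − 3) − 0 = 1, and there is no ∂_3, so H_2 = Z.

H_0 = Z,  H_1 = 0,  H_2 = Z.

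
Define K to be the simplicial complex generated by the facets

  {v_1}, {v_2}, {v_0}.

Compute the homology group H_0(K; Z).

K has 3 vertices.
rank ∂_0 = 0, rank ∂_1 = 0 ⇒ b_0 = 3 − 0 − 0 = 3. So H_0 ≅ Z^3.

H_0 ≅ Z^3.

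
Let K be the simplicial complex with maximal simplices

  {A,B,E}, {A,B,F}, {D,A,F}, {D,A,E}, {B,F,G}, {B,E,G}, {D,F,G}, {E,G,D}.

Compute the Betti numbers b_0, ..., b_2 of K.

b_0 = 1, b_1 = 0, b_2 = 1.

We work with the vertex ordering A < B < D < E < F < G. The simplices of K, each written with vertices in increasing order, are:

  0-simplices (6): A, B, D, E, F, G
  1-simplices (12): AB, AD, AE, AF, BE, BF, BG, DE, DF, DG, EG, FG
  2-simplices (8): ABE, ABF, ADE, ADF, BEG, BFG, DEG, DFG

giving chain groups C_0 ≅ Z^6, C_1 ≅ Z^12, C_2 ≅ Z^8.

Boundary ∂_1: C_1 → C_0 sends each edge [p,q] (with p < q) to q − p. For instance
  ∂BE = E − B.
The 6×12 boundary matrix has rank 5 and Smith normal form diag(1,1,1,1,1).

∂_2: C_2 → C_1 maps a triangle to the signed sum of its edges. For instance
  ∂ABF = BF − AF + AB,
  ∂BEG = EG − BG + BE.
The 12×8 boundary matrix has rank 7 and Smith normal form diag(1,1,1,1,1,1,1).

From H_k ≅ ker(∂_k) / im(∂_{k+1}) we obtain:

  H_0: rank C_0 − rank ∂_1 = 6 − 5 = 1, and the invariant factors of ∂_1 are all 1, so H_0 ≅ Z.
  H_1: rank ker ∂_1 − rank ∂_2 = (12 − 5) − 7 = 0, and the invariant factors of ∂_2 are all 1, so H_1 ≅ 0.
  H_2: rank ker ∂_2 − rank ∂_3 = (8 − 7) − 0 = 1, and there is no ∂_3, so H_2 ≅ Z.

(K is a triangulation of the 2-sphere S^2.)

Hence the Betti numbers are b_0 = 1, b_1 = 0, b_2 = 1.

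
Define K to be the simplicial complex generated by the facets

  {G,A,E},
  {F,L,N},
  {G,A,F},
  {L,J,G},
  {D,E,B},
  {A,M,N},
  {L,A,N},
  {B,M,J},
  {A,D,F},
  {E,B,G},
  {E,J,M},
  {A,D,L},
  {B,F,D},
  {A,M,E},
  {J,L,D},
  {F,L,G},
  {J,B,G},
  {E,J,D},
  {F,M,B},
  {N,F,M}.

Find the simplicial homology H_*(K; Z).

We work with the vertex ordering A < B < D < E < F < G < J < L < M < N. The simplices of K, each written with vertices in increasing order, are:

  0-simplices (10): A, B, D, E, F, G, J, L, M, N
  1-simplices (30): AD, AE, AF, AG, AL, AM, AN, BD, BE, BF, BG, BJ, BM, DE, DF, DJ, DL, EG, EJ, EM, FG, FL, FM, FN, GJ, GL, JL, JM, LN, MN
  2-simplices (20): ADF, ADL, AEG, AEM, AFG, ALN, AMN, BDE, BDF, BEG, BFM, BGJ, BJM, DEJ, DJL, EJM, FGL, FLN, FMN, GJL

giving chain groups C_0 ≅ Z^10, C_1 ≅ Z^30, C_2 ≅ Z^20.

Boundary ∂_1: C_1 → C_0 is given by ∂[p,q] = [q] − [p]. For instance
  ∂FM = M − F.
The 10×30 boundary matrix has rank 9 and Smith normal form diag(1,1,1,1,1,1,1,1,1).

∂_2: C_2 → C_1 acts by ∂[p,q,r] = [q,r] − [p,r] + [p,q]. For instance
  ∂AEM = EM − AM + AE,
  ∂DJL = JL − DL + DJ.
As a 30×20 matrix over Z this has rank 20, with invariant factors (1,1,1,1,1,1,1,1,1,1,1,1,1,1,1,1,1,1,1,2).

Now H_k = ker ∂_k / im ∂_{k+1}, so:

  H_0: rank C_0 − rank ∂_1 = 10 − 9 = 1, and the invariant factors of ∂_1 are all 1, so H_0 ≅ Z.
  H_1: rank ker ∂_1 − rank ∂_2 = (30 − 9) − 20 = 1, and ∂_2 has invariant factor 2 > 1, so H_1 ≅ Z ⊕ Z_2.
  H_2: rank ker ∂_2 − rank ∂_3 = (20 − 20) − 0 = 0, and there is no ∂_3, so H_2 ≅ 0.

As a check, the Euler characteristic is 10 − 30 + 20 = 0, which agrees with 1 − 1 + 0 = 0.
(K is a triangulation of the Klein bottle.)

H_0 ≅ Z,  H_1 ≅ Z ⊕ Z_2,  H_2 = 0.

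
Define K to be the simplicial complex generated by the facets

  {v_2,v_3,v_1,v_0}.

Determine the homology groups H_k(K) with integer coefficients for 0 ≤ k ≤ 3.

We work with the vertex ordering v_0 < v_1 < v_2 < v_3. The simplices of K, each written with vertices in increasing order, are:

  0-simplices (4): [v_0], [v_1], [v_2], [v_3]
  1-simplices (6): [v_0,v_1], [v_0,v_2], [v_0,v_3], [v_1,v_2], [v_1,v_3], [v_2,v_3]
  2-simplices (4): [v_0,v_1,v_2], [v_0,v_1,v_3], [v_0,v_2,v_3], [v_1,v_2,v_3]
  3-simplices (1): [v_0,v_1,v_2,v_3]

giving chain groups C_0 ≅ Z^4, C_1 ≅ Z^6, C_2 ≅ Z^4, C_3 ≅ Z^1.

Boundary ∂_1: C_1 → C_0 maps an edge to its endpoints' difference, ∂[p,q] = q − p.
The 4×6 boundary matrix has rank 3 and Smith normal form diag(1,1,1).

∂_2: C_2 → C_1 maps a triangle to the signed sum of its edges. For instance
  ∂[v_0,v_1,v_2] = [v_1,v_2] − [v_0,v_2] + [v_0,v_1],
  ∂[v_0,v_1,v_3] = [v_1,v_3] − [v_0,v_3] + [v_0,v_1].
The resulting 6×4 matrix has rank 3, and its Smith normal form has invariant factors (1,1,1).

Boundary ∂_3: C_3 → C_2 sends each 3-simplex σ to the alternating sum Σ_i (−1)^i (σ with its i-th vertex removed). For instance
  ∂[v_0,v_1,v_2,v_3] = [v_1,v_2,v_3] − [v_0,v_2,v_3] + [v_0,v_1,v_3] − [v_0,v_1,v_2].
This gives a 4×1 integer matrix of rank 1; reducing to Smith normal form yields diagonal entries (1).

Now H_k = ker ∂_k / im ∂_{k+1}, so:

  H_0: rank C_0 − rank ∂_1 = 4 − 3 = 1, and the invariant factors of ∂_1 are all 1, so H_0 = Z.
  H_1: rank ker ∂_1 − rank ∂_2 = (6 − 3) − 3 = 0, and the invariant factors of ∂_2 are all 1, so H_1 = 0.
  H_2: rank ker ∂_2 − rank ∂_3 = (4 − 3) − 1 = 0, and the invariant factors of ∂_3 are all 1, so H_2 = 0.
  H_3: rank ker ∂_3 − rank ∂_4 = (1 − 1) − 0 = 0, and there is no ∂_4, so H_3 = 0.

H_0 ≅ Z,  H_1 = 0,  H_2 = 0,  H_3 = 0.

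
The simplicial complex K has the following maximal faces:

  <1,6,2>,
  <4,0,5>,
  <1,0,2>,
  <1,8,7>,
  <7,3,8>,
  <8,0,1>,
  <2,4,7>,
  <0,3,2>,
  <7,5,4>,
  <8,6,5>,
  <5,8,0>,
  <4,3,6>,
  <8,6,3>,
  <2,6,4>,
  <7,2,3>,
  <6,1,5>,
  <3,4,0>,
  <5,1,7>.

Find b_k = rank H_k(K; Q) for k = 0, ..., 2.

b_0 = 1, b_1 = 1, b_2 = 0.

We work with the vertex ordering 0 < 1 < 2 < 3 < 4 < 5 < 6 < 7 < 8. The simplices of K, each written with vertices in increasing order, are:

  0-simplices (9): [0], [1], [2], [3], [4], [5], [6], [7], [8]
  1-simplices (27): (27 of them)
  2-simplices (18): [0,1,2], [0,1,8], [0,2,3], [0,3,4], [0,4,5], [0,5,8], [1,2,6], [1,5,6], [1,5,7], [1,7,8], [2,3,7], [2,4,6], [2,4,7], [3,4,6], [3,6,8], [3,7,8], [4,5,7], [5,6,8]

Hence C_0 ≅ Z^9, C_1 ≅ Z^27, C_2 ≅ Z^18.

∂_1: C_1 → C_0 is given by ∂[p,q] = [q] − [p].
This gives a 9×27 integer matrix of rank 8; reducing to Smith normal form yields diagonal entries (1,1,1,1,1,1,1,1).

∂_2: C_2 → C_1 maps a triangle to the signed sum of its edges. For instance
  ∂[5,6,8] = [6,8] − [5,8] + [5,6],
  ∂[3,4,6] = [4,6] − [3,6] + [3,4].
The resulting 27×18 matrix has rank 18, and its Smith normal form has invariant factors (1,1,1,1,1,1,1,1,1,1,1,1,1,1,1,1,1,2).

Now H_k = ker ∂_k / im ∂_{k+1}, so:

  H_0: rank C_0 − rank ∂_1 = 9 − 8 = 1, and the invariant factors of ∂_1 are all 1, so H_0 ≅ Z.
  H_1: rank ker ∂_1 − rank ∂_2 = (27 − 8) − 18 = 1, and ∂_2 has invariant factor 2 > 1, so H_1 ≅ Z ⊕ Z/2.
  H_2: rank ker ∂_2 − rank ∂_3 = (18 − 18) − 0 = 0, and there is no ∂_3, so H_2 ≅ 0.

(K is a triangulation of the Klein bottle.)

Hence the Betti numbers are b_0 = 1, b_1 = 1, b_2 = 0.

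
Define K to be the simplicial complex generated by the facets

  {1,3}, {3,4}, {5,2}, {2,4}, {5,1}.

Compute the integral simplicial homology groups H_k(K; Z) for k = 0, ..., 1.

H_0 ≅ Z,  H_1 ≅ Z.

Fix the vertex order 1 < 2 < 3 < 4 < 5 and write every simplex with vertices in increasing order. Then dim K = 1 and the simplices of K are:

  0-simplices (5): [1], [2], [3], [4], [5]
  1-simplices (5): [1,3], [1,5], [2,4], [2,5], [3,4]

giving chain groups C_0 ≅ Z^5, C_1 ≅ Z^5.

∂_1: C_1 → C_0 is given by ∂[p,q] = [q] − [p].
This gives a 5×5 integer matrix of rank 4; reducing to Smith normal form yields diagonal entries (1,1,1,1).

Reading off H_k = ker ∂_k / im ∂_{k+1}:

  H_0: rank C_0 − rank ∂_1 = 5 − 4 = 1, and the invariant factors of ∂_1 are all 1, so H_0 ≅ Z.
  H_1: rank ker ∂_1 − rank ∂_2 = (5 − 4) − 0 = 1, and there is no ∂_2, so H_1 ≅ Z.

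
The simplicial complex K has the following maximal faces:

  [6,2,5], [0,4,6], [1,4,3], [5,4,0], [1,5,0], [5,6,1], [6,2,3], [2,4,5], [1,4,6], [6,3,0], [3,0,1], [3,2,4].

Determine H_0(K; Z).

We work with the vertex ordering 0 < 1 < 2 < 3 < 4 < 5 < 6. The simplices of K, each written with vertices in increasing order, are:

  0-simplices (7): [0], [1], [2], [3], [4], [5], [6]
  1-simplices (18): [0,1], [0,3], [0,4], [0,5], [0,6], [1,3], [1,4], [1,5], [1,6], [2,3], [2,4], [2,5], [2,6], [3,4], [3,6], [4,5], [4,6], [5,6]
  2-simplices (12): [0,1,3], [0,1,5], [0,3,6], [0,4,5], [0,4,6], [1,3,4], [1,4,6], [1,5,6], [2,3,4], [2,3,6], [2,4,5], [2,5,6]

giving chain groups C_0 ≅ Z^7, C_1 ≅ Z^18, C_2 ≅ Z^12.

The boundary map ∂_1: C_1 → C_0 is given by ∂[p,q] = [q] − [p].
The resulting 7×18 matrix has rank 6, and its Smith normal form has invariant factors (1,1,1,1,1,1).

Boundary ∂_2: C_2 → C_1 maps a triangle to the signed sum of its edges. For instance
  ∂[0,4,6] = [4,6] − [0,6] + [0,4],
  ∂[1,3,4] = [3,4] − [1,4] + [1,3].
This gives a 18×12 integer matrix of rank 12; reducing to Smith normal form yields diagonal entries (1,1,1,1,1,1,1,1,1,1,1,2).

From H_k ≅ ker(∂_k) / im(∂_{k+1}) we obtain:

  H_0: rank C_0 − rank ∂_1 = 7 − 6 = 1, and the invariant factors of ∂_1 are all 1, so H_0 = Z.

H_0 = Z.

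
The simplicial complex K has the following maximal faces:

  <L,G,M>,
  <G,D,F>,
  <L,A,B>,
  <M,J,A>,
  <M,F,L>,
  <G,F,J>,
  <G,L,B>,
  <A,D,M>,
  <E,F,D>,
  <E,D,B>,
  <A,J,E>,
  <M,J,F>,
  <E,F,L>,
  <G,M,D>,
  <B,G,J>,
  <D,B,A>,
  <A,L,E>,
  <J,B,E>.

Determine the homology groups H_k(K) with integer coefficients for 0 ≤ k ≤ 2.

We work with the vertex ordering A < B < D < E < F < G < J < L < M. The simplices of K, each written with vertices in increasing order, are:

  0-simplices (9): A, B, D, E, F, G, J, L, M
  1-simplices (27): AB, AD, AE, AJ, AL, AM, BD, BE, BG, BJ, BL, DE, DF, DG, DM, EF, EJ, EL, FG, FJ, FL, FM, GJ, GL, GM, JM, LM
  2-simplices (18): ABD, ABL, ADM, AEJ, AEL, AJM, BDE, BEJ, BGJ, BGL, DEF, DFG, DGM, EFL, FGJ, FJM, FLM, GLM

Hence C_0 ≅ Z^9, C_1 ≅ Z^27, C_2 ≅ Z^18.

The boundary map ∂_1: C_1 → C_0 sends each edge [p,q] (with p < q) to q − p.
This gives a 9×27 integer matrix of rank 8; reducing to Smith normal form yields diagonal entries (1,1,1,1,1,1,1,1).

Boundary ∂_2: C_2 → C_1 acts by ∂[p,q,r] = [q,r] − [p,r] + [p,q]. For instance
  ∂ADM = DM − AM + AD,
  ∂ABD = BD − AD + AB.
As a 27×18 matrix over Z this has rank 18, with invariant factors (1,1,1,1,1,1,1,1,1,1,1,1,1,1,1,1,1,2).

From H_k ≅ ker(∂_k) / im(∂_{k+1}) we obtain:

  H_0: rank C_0 − rank ∂_1 = 9 − 8 = 1, and the invariant factors of ∂_1 are all 1, so H_0 = Z.
  H_1: rank ker ∂_1 − rank ∂_2 = (27 − 8) − 18 = 1, and ∂_2 has invariant factor 2 > 1, so H_1 = Z × Z/2.
  H_2: rank ker ∂_2 − rank ∂_3 = (18 − 18) − 0 = 0, and there is no ∂_3, so H_2 = 0.

H_0 = Z,  H_1 = Z × Z/2,  H_2 = 0.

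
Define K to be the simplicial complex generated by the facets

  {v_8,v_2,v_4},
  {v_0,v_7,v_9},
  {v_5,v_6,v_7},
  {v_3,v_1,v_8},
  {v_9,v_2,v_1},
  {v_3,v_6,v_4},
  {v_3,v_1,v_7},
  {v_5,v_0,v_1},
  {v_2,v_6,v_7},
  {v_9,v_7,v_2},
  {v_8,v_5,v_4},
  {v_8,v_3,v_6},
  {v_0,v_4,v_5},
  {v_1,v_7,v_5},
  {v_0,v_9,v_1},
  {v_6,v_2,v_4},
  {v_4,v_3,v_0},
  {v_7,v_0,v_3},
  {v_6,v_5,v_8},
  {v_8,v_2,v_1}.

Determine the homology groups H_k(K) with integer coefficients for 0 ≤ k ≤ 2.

H_0 ≅ Z,  H_1 ≅ Z ⊕ Z_2,  H_2 = 0.

We work with the vertex ordering v_0 < v_1 < v_2 < v_3 < v_4 < v_5 < v_6 < v_7 < v_8 < v_9. The simplices of K, each written with vertices in increasing order, are:

  0-simplices (10): [v_0], [v_1], [v_2], [v_3], [v_4], [v_5], [v_6], [v_7], [v_8], [v_9]
  1-simplices (30): (30 of them)
  2-simplices (20): (20 of them)

Hence C_0 ≅ Z^10, C_1 ≅ Z^30, C_2 ≅ Z^20.

∂_1: C_1 → C_0 is given by ∂[p,q] = [q] − [p]. For instance
  ∂[v_5,v_8] = [v_8] − [v_5].
The 10×30 boundary matrix has rank 9 and Smith normal form diag(1,1,1,1,1,1,1,1,1).

Boundary ∂_2: C_2 → C_1 acts by ∂[p,q,r] = [q,r] − [p,r] + [p,q]. For instance
  ∂[v_1,v_3,v_8] = [v_3,v_8] − [v_1,v_8] + [v_1,v_3],
  ∂[v_2,v_6,v_7] = [v_6,v_7] − [v_2,v_7] + [v_2,v_6].
This gives a 30×20 integer matrix of rank 20; reducing to Smith normal form yields diagonal entries (1,1,1,1,1,1,1,1,1,1,1,1,1,1,1,1,1,1,1,2).

Now H_k = ker ∂_k / im ∂_{k+1}, so:

  H_0: rank C_0 − rank ∂_1 = 10 − 9 = 1, and the invariant factors of ∂_1 are all 1, so H_0 ≅ Z.
  H_1: rank ker ∂_1 − rank ∂_2 = (30 − 9) − 20 = 1, and ∂_2 has invariant factor 2 > 1, so H_1 ≅ Z ⊕ Z_2.
  H_2: rank ker ∂_2 − rank ∂_3 = (20 − 20) − 0 = 0, and there is no ∂_3, so H_2 ≅ 0.

As a check, the Euler characteristic is 10 − 30 + 20 = 0, which agrees with 1 − 1 + 0 = 0.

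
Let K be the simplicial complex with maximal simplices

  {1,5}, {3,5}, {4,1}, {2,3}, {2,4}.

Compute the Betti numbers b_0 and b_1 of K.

b_0 = 1, b_1 = 1.

Fix the vertex order 1 < 2 < 3 < 4 < 5 and write every simplex with vertices in increasing order. Then dim K = 1 and the simplices of K are:

  0-simplices (5): [1], [2], [3], [4], [5]
  1-simplices (5): [1,4], [1,5], [2,3], [2,4], [3,5]

so the chain groups are C_0 ≅ Z^5, C_1 ≅ Z^5.

The boundary map ∂_1: C_1 → C_0 is given by ∂[p,q] = [q] − [p].
This gives a 5×5 integer matrix of rank 4; reducing to Smith normal form yields diagonal entries (1,1,1,1).

Computing H_k = (kernel of ∂_k) / (image of ∂_{k+1}):

  H_0: rank C_0 − rank ∂_1 = 5 − 4 = 1, and the invariant factors of ∂_1 are all 1, so H_0 = Z.
  H_1: rank ker ∂_1 − rank ∂_2 = (5 − 4) − 0 = 1, and there is no ∂_2, so H_1 = Z.

Hence the Betti numbers are b_0 = 1, b_1 = 1.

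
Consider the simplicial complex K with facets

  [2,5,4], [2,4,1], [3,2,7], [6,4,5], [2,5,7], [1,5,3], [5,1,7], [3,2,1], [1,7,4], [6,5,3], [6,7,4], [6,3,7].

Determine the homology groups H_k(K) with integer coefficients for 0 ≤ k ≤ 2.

Fix the vertex order 1 < 2 < 3 < 4 < 5 < 6 < 7 and write every simplex with vertices in increasing order. Then dim K = 2 and the simplices of K are:

  0-simplices (7): [1], [2], [3], [4], [5], [6], [7]
  1-simplices (18): [1,2], [1,3], [1,4], [1,5], [1,7], [2,3], [2,4], [2,5], [2,7], [3,5], [3,6], [3,7], [4,5], [4,6], [4,7], [5,6], [5,7], [6,7]
  2-simplices (12): [1,2,3], [1,2,4], [1,3,5], [1,4,7], [1,5,7], [2,3,7], [2,4,5], [2,5,7], [3,5,6], [3,6,7], [4,5,6], [4,6,7]

giving chain groups C_0 ≅ Z^7, C_1 ≅ Z^18, C_2 ≅ Z^12.

Boundary ∂_1: C_1 → C_0 is given by ∂[p,q] = [q] − [p]. For instance
  ∂[4,6] = [6] − [4].
The resulting 7×18 matrix has rank 6, and its Smith normal form has invariant factors (1,1,1,1,1,1).

Boundary ∂_2: C_2 → C_1 sends each 2-simplex [p,q,r] to [q,r] − [p,r] + [p,q]. For instance
  ∂[1,3,5] = [3,5] − [1,5] + [1,3],
  ∂[2,5,7] = [5,7] − [2,7] + [2,5].
The 18×12 boundary matrix has rank 12 and Smith normal form diag(1,1,1,1,1,1,1,1,1,1,1,2).

Reading off H_k = ker ∂_k / im ∂_{k+1}:

  H_0: rank C_0 − rank ∂_1 = 7 − 6 = 1, and the invariant factors of ∂_1 are all 1, so H_0 ≅ Z.
  H_1: rank ker ∂_1 − rank ∂_2 = (18 − 6) − 12 = 0, and ∂_2 has invariant factor 2 > 1, so H_1 ≅ Z/2.
  H_2: rank ker ∂_2 − rank ∂_3 = (12 − 12) − 0 = 0, and there is no ∂_3, so H_2 ≅ 0.

H_0 ≅ Z,  H_1 ≅ Z/2,  H_2 = 0.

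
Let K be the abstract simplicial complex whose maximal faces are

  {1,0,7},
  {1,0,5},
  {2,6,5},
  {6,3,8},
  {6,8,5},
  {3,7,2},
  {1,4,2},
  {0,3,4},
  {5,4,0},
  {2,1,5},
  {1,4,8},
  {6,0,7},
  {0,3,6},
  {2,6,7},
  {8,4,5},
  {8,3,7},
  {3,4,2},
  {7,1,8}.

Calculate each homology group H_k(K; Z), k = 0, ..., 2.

H_0 ≅ Z,  H_1 ≅ Z ⊕ Z/2,  H_2 = 0.

Fix the vertex order 0 < 1 < 2 < 3 < 4 < 5 < 6 < 7 < 8 and write every simplex with vertices in increasing order. Then dim K = 2 and the simplices of K are:

  0-simplices (9): [0], [1], [2], [3], [4], [5], [6], [7], [8]
  1-simplices (27): (27 of them)
  2-simplices (18): [0,1,5], [0,1,7], [0,3,4], [0,3,6], [0,4,5], [0,6,7], [1,2,4], [1,2,5], [1,4,8], [1,7,8], [2,3,4], [2,3,7], [2,5,6], [2,6,7], [3,6,8], [3,7,8], [4,5,8], [5,6,8]

so the chain groups are C_0 ≅ Z^9, C_1 ≅ Z^27, C_2 ≅ Z^18.

∂_1: C_1 → C_0 sends each edge [p,q] (with p < q) to q − p.
This gives a 9×27 integer matrix of rank 8; reducing to Smith normal form yields diagonal entries (1,1,1,1,1,1,1,1).

∂_2: C_2 → C_1 sends each 2-simplex [p,q,r] to [q,r] − [p,r] + [p,q]. For instance
  ∂[0,1,5] = [1,5] − [0,5] + [0,1],
  ∂[1,4,8] = [4,8] − [1,8] + [1,4].
This gives a 27×18 integer matrix of rank 18; reducing to Smith normal form yields diagonal entries (1,1,1,1,1,1,1,1,1,1,1,1,1,1,1,1,1,2).

From H_k ≅ ker(∂_k) / im(∂_{k+1}) we obtain:

  H_0: rank C_0 − rank ∂_1 = 9 − 8 = 1, and the invariant factors of ∂_1 are all 1, so H_0 ≅ Z.
  H_1: rank ker ∂_1 − rank ∂_2 = (27 − 8) − 18 = 1, and ∂_2 has invariant factor 2 > 1, so H_1 ≅ Z ⊕ Z/2.
  H_2: rank ker ∂_2 − rank ∂_3 = (18 − 18) − 0 = 0, and there is no ∂_3, so H_2 ≅ 0.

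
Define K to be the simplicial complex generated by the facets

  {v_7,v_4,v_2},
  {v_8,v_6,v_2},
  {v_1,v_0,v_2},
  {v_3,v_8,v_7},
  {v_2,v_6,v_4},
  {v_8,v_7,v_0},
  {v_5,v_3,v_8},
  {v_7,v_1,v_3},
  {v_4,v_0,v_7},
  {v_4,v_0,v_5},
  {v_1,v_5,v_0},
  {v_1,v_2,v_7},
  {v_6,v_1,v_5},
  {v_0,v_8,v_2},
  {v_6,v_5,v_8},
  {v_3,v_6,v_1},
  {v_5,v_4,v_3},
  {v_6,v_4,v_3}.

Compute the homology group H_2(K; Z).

Order the vertices as v_0 < v_1 < v_2 < v_3 < v_4 < v_5 < v_6 < v_7 < v_8. Listing each simplex with vertices in this order, K has dimension 2 with simplices:

  0-simplices (9): [v_0], [v_1], [v_2], [v_3], [v_4], [v_5], [v_6], [v_7], [v_8]
  1-simplices (27): (27 of them)
  2-simplices (18): (18 of them)

so the chain groups are C_0 ≅ Z^9, C_1 ≅ Z^27, C_2 ≅ Z^18.

The boundary map ∂_1: C_1 → C_0 maps an edge to its endpoints' difference, ∂[p,q] = q − p.
This gives a 9×27 integer matrix of rank 8; reducing to Smith normal form yields diagonal entries (1,1,1,1,1,1,1,1).

∂_2: C_2 → C_1 sends each 2-simplex [p,q,r] to [q,r] − [p,r] + [p,q]. For instance
  ∂[v_3,v_5,v_8] = [v_5,v_8] − [v_3,v_8] + [v_3,v_5],
  ∂[v_2,v_4,v_6] = [v_4,v_6] − [v_2,v_6] + [v_2,v_4].
This gives a 27×18 integer matrix of rank 18; reducing to Smith normal form yields diagonal entries (1,1,1,1,1,1,1,1,1,1,1,1,1,1,1,1,1,2).

Reading off H_k = ker ∂_k / im ∂_{k+1}:

  H_2: rank ker ∂_2 − rank ∂_3 = (18 − 18) − 0 = 0, and there is no ∂_3, so H_2 ≅ 0.

H_2 ≅ 0.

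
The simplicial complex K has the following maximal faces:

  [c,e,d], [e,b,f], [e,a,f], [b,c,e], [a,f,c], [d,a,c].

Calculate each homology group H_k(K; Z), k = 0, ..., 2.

Take the total order a < b < c < d < e < f on the vertex set. Then K (dimension 2) consists of the simplices:

  0-simplices (6): a, b, c, d, e, f
  1-simplices (12): ac, ad, ae, af, bc, be, bf, cd, ce, cf, de, ef
  2-simplices (6): acd, acf, aef, bce, bef, cde

so the chain groups are C_0 ≅ Z^6, C_1 ≅ Z^12, C_2 ≅ Z^6.

∂_1: C_1 → C_0 maps an edge to its endpoints' difference, ∂[p,q] = q − p.
The resulting 6×12 matrix has rank 5, and its Smith normal form has invariant factors (1,1,1,1,1).

∂_2: C_2 → C_1 acts by ∂[p,q,r] = [q,r] − [p,r] + [p,q]. For instance
  ∂acf = cf − af + ac,
  ∂bef = ef − bf + be.
As a 12×6 matrix over Z this has rank 6, with invariant factors (1,1,1,1,1,1).

Computing H_k = (kernel of ∂_k) / (image of ∂_{k+1}):

  H_0: rank C_0 − rank ∂_1 = 6 − 5 = 1, and the invariant factors of ∂_1 are all 1, so H_0 = Z.
  H_1: rank ker ∂_1 − rank ∂_2 = (12 − 5) − 6 = 1, and the invariant factors of ∂_2 are all 1, so H_1 = Z.
  H_2: rank ker ∂_2 − rank ∂_3 = (6 − 6) − 0 = 0, and there is no ∂_3, so H_2 = 0.

As a check, the Euler characteristic is 6 − 12 + 6 = 0, which agrees with 1 − 1 + 0 = 0.

H_0 = Z,  H_1 = Z,  H_2 = 0.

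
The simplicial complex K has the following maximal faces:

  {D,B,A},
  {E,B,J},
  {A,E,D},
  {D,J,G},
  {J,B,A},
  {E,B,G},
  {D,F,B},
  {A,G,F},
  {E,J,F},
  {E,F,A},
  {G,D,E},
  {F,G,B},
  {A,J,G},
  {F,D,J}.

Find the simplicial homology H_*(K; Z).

H_0 = Z,  H_1 = Z^2,  H_2 = Z.

Order the vertices as A < B < D < E < F < G < J. Listing each simplex with vertices in this order, K has dimension 2 with simplices:

  0-simplices (7): A, B, D, E, F, G, J
  1-simplices (21): AB, AD, AE, AF, AG, AJ, BD, BE, BF, BG, BJ, DE, DF, DG, DJ, EF, EG, EJ, FG, FJ, GJ
  2-simplices (14): ABD, ABJ, ADE, AEF, AFG, AGJ, BDF, BEG, BEJ, BFG, DEG, DFJ, DGJ, EFJ

so the chain groups are C_0 ≅ Z^7, C_1 ≅ Z^21, C_2 ≅ Z^14.

The boundary map ∂_1: C_1 → C_0 is given by ∂[p,q] = [q] − [p].
The 7×21 boundary matrix has rank 6 and Smith normal form diag(1,1,1,1,1,1).

∂_2: C_2 → C_1 sends each 2-simplex [p,q,r] to [q,r] − [p,r] + [p,q]. For instance
  ∂EFJ = FJ − EJ + EF,
  ∂DFJ = FJ − DJ + DF.
This gives a 21×14 integer matrix of rank 13; reducing to Smith normal form yields diagonal entries (1,1,1,1,1,1,1,1,1,1,1,1,1).

Computing H_k = (kernel of ∂_k) / (image of ∂_{k+1}):

  H_0: rank C_0 − rank ∂_1 = 7 − 6 = 1, and the invariant factors of ∂_1 are all 1, so H_0 = Z.
  H_1: rank ker ∂_1 − rank ∂_2 = (21 − 6) − 13 = 2, and the invariant factors of ∂_2 are all 1, so H_1 = Z^2.
  H_2: rank ker ∂_2 − rank ∂_3 = (14 − 13) − 0 = 1, and there is no ∂_3, so H_2 = Z.

(K is a triangulation of the torus T^2.)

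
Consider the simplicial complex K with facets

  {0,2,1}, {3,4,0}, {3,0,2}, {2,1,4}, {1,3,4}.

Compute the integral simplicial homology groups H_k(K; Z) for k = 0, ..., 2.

H_0 ≅ Z,  H_1 ≅ Z,  H_2 = 0.

Order the vertices as 0 < 1 < 2 < 3 < 4. Listing each simplex with vertices in this order, K has dimension 2 with simplices:

  0-simplices (5): [0], [1], [2], [3], [4]
  1-simplices (10): [0,1], [0,2], [0,3], [0,4], [1,2], [1,3], [1,4], [2,3], [2,4], [3,4]
  2-simplices (5): [0,1,2], [0,2,3], [0,3,4], [1,2,4], [1,3,4]

so the chain groups are C_0 ≅ Z^5, C_1 ≅ Z^10, C_2 ≅ Z^5.

∂_1: C_1 → C_0 maps an edge to its endpoints' difference, ∂[p,q] = q − p. For instance
  ∂[1,3] = [3] − [1].
The 5×10 boundary matrix has rank 4 and Smith normal form diag(1,1,1,1).

The boundary map ∂_2: C_2 → C_1 acts by ∂[p,q,r] = [q,r] − [p,r] + [p,q]. For instance
  ∂[1,2,4] = [2,4] − [1,4] + [1,2],
  ∂[1,3,4] = [3,4] − [1,4] + [1,3].
As a 10×5 matrix over Z this has rank 5, with invariant factors (1,1,1,1,1).

Computing H_k = (kernel of ∂_k) / (image of ∂_{k+1}):

  H_0: rank C_0 − rank ∂_1 = 5 − 4 = 1, and the invariant factors of ∂_1 are all 1, so H_0 ≅ Z.
  H_1: rank ker ∂_1 − rank ∂_2 = (10 − 4) − 5 = 1, and the invariant factors of ∂_2 are all 1, so H_1 ≅ Z.
  H_2: rank ker ∂_2 − rank ∂_3 = (5 − 5) − 0 = 0, and there is no ∂_3, so H_2 ≅ 0.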